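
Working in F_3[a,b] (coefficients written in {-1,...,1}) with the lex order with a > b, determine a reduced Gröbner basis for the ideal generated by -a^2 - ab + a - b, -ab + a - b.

This is the nonlinear analogue of row-reducing a linear system.

f_1 = -a^2 - ab + a - b, LT = a^2.
f_2 = -ab + a - b, LT = ab.

S(f_1,f_2): lcm = a^2b. S = a^2 + ab^2 + ab + b^2.
  leading term a^2: subtract (-1)·f_1 from a^2 + ab^2 + ab + b^2 → ab^2 + a + b^2 - b
  leading term ab^2: subtract (-b)·f_2 from ab^2 + a + b^2 - b → ab + a - b
  leading term ab: subtract (-1)·f_2 from ab + a - b → -a + b
  leading term a: no divisor's leading term divides it; move -a to the remainder.
  leading term b: no divisor's leading term divides it; move b to the remainder.
  remainder -a + b ≠ 0; add g_3 = -a + b to the basis.

S(f_2,g_3): lcm = ab. S = -a + b^2 + b.
  leading term a: subtract (1)·g_3 from -a + b^2 + b → b^2
  leading term b^2: no divisor's leading term divides it; move b^2 to the remainder.
  remainder b^2 ≠ 0; add g_4 = b^2 to the basis.

The other S-polynomials (S(f_1,g_3), S(f_1,g_4), S(f_2,g_4), S(g_3,g_4)) all reduce to 0 modulo the current basis, so we have a Gröbner basis.
Inter-reduce: drop elements whose leading term is divisible by another's, tail-reduce, and make monic.

G = {a - b, b^2}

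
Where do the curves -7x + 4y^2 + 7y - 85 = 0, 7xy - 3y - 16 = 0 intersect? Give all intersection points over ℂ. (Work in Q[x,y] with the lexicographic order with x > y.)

{(1, 4), (-43/7 + 2*sqrt(465)/7, -23/8 - sqrt(465)/8), (-2*sqrt(465)/7 - 43/7, -23/8 + sqrt(465)/8)}

Compute a lex Gröbner basis by Buchberger's algorithm.
f_1 = -7x + 4y^2 + 7y - 85, LT = x.
f_2 = 7xy - 3y - 16, LT = xy.

S(f_1,f_2): lcm = xy. S = -4/7y^3 - y^2 + 88/7y + 16/7.
  leading term y^3: no divisor's leading term divides it; move -4/7y^3 to the remainder.
  leading term y^2: no divisor's leading term divides it; move -y^2 to the remainder.
  leading term y: no divisor's leading term divides it; move 88/7y to the remainder.
  leading term 1: no divisor's leading term divides it; move 16/7 to the remainder.
  remainder -4/7y^3 - y^2 + 88/7y + 16/7 ≠ 0; add h_3 = -4/7y^3 - y^2 + 88/7y + 16/7 to the basis.

The other S-polynomials (S(f_1,h_3), S(f_2,h_3)) all reduce to 0 modulo the current basis, so we have a Gröbner basis.
Inter-reduce: drop elements whose leading term is divisible by another's, tail-reduce, and make monic.
Reduced Gröbner basis: {x - 4/7y^2 - y + 85/7, y^3 + 7/4y^2 - 22y - 4}.

Since the basis is lex-ordered, y^3 + 7/4y^2 - 22y - 4 is univariate in y. Its roots are {4, -23/8 - sqrt(465)/8, -23/8 + sqrt(465)/8}. Back-substituting each root into the other basis elements fixes the other coordinates.
  y = 4: the earlier basis element becomes x - 1 = 0, giving x = 1 — point (1, 4).
  y = -23/8 - sqrt(465)/8: the earlier basis element becomes x - 2*sqrt(465)/7 + 43/7 = 0, giving x = -43/7 + 2*sqrt(465)/7 — point (-43/7 + 2*sqrt(465)/7, -23/8 - sqrt(465)/8).
  y = -23/8 + sqrt(465)/8: the earlier basis element becomes x + 43/7 + 2*sqrt(465)/7 = 0, giving x = -2*sqrt(465)/7 - 43/7 — point (-2*sqrt(465)/7 - 43/7, -23/8 + sqrt(465)/8).
This is the nonlinear analogue of row-reducing a linear system.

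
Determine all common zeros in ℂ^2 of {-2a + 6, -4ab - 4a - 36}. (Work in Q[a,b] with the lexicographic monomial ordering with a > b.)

{(3, -4)}

Compute a lex Gröbner basis by Buchberger's algorithm.
f_1 = -2a + 6, LT = a.
f_2 = -4ab - 4a - 36, LT = ab.

S(f_1,f_2): lcm = ab. S = -a - 3b - 9.
  leading term a: subtract (1/2)·f_1 from -a - 3b - 9 → -3b - 12
  leading term b: no divisor's leading term divides it; move -3b to the remainder.
  leading term 1: no divisor's leading term divides it; move -12 to the remainder.
  remainder -3b - 12 ≠ 0; add h_3 = -3b - 12 to the basis.

S(f_1,h_3): leading monomials are coprime, so the S-polynomial reduces to 0 (Buchberger's first criterion).
S(f_2,h_3): lcm = ab. S = -3a + 9.
  leading term a: subtract (3/2)·f_1 from -3a + 9 → 0
  remainder 0.

Every S-polynomial of the final basis reduces to 0, so we have a Gröbner basis.
Inter-reduce: drop elements whose leading term is divisible by another's, tail-reduce, and make monic.
Reduced Gröbner basis: {a - 3, b + 4}.

From the last basis element, b + 4 = 0, so b takes values in {-4}. Each choice, substituted upward through the basis, yields the corresponding point(s) of the solution set.
  b = -4: the earlier basis element becomes a - 3 = 0, giving a = 3 — point (3, -4).
Substituting each solution back into the original system confirms all equations vanish.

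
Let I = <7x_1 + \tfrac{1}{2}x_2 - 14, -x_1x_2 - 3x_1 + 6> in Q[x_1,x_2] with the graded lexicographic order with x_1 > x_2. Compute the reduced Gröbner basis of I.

G = {x_2^{2} - 25x_2, x_1 + \tfrac{1}{14}x_2 - 2}

f_1 = 7x_1 + \tfrac{1}{2}x_2 - 14, LT = x_1.
f_2 = -x_1x_2 - 3x_1 + 6, LT = x_1x_2.

S(f_1,f_2): lcm = x_1x_2. S = \tfrac{1}{14}x_2^{2} - 3x_1 - 2x_2 + 6.
  leading term x_2^{2}: no divisor's leading term divides it; move \tfrac{1}{14}x_2^{2} to the remainder.
  leading term x_1: subtract (-\tfrac{3}{7})·f_1 from -3x_1 - 2x_2 + 6 → -\tfrac{25}{14}x_2
  leading term x_2: no divisor's leading term divides it; move -\tfrac{25}{14}x_2 to the remainder.
  remainder \tfrac{1}{14}x_2^{2} - \tfrac{25}{14}x_2 ≠ 0; add g_3 = \tfrac{1}{14}x_2^{2} - \tfrac{25}{14}x_2 to the basis.

S(f_1,g_3): leading monomials are coprime, so the S-polynomial reduces to 0 (Buchberger's first criterion).
S(f_2,g_3): lcm = x_1x_2^{2}. S = 28x_1x_2 - 6x_2.
  leading term x_1x_2: subtract (4x_2)·f_1 from 28x_1x_2 - 6x_2 → -2x_2^{2} + 50x_2
  leading term x_2^{2}: subtract (-28)·g_3 from -2x_2^{2} + 50x_2 → 0
  remainder 0.

Every S-polynomial of the final basis reduces to 0, so we have a Gröbner basis.
Inter-reduce: drop elements whose leading term is divisible by another's, tail-reduce, and make monic.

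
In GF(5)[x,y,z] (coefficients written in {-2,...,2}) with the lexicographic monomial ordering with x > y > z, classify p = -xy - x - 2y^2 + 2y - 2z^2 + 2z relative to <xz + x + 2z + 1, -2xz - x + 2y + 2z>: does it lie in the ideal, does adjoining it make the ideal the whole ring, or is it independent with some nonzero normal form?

First compute the reduced Gröbner basis of I by Buchberger's algorithm.
f_1 = xz + x + 2z + 1, LT = xz.
f_2 = -2xz - x + 2y + 2z, LT = xz.

S(f_1,f_2): lcm = xz. S = -2x + y - 2z + 1.
  leading term x: no divisor's leading term divides it; move -2x to the remainder.
  leading term y: no divisor's leading term divides it; move y to the remainder.
  leading term z: no divisor's leading term divides it; move -2z to the remainder.
  leading term 1: no divisor's leading term divides it; move 1 to the remainder.
  remainder -2x + y - 2z + 1 ≠ 0; add h_3 = -2x + y - 2z + 1 to the basis.

S(f_1,h_3): lcm = xz. S = x - 2yz - z^2 + 1.
  leading term x: subtract (2)·h_3 from x - 2yz - z^2 + 1 → -2yz - 2y - z^2 - z - 1
  leading term yz: no divisor's leading term divides it; move -2yz to the remainder.
  leading term y: no divisor's leading term divides it; move -2y to the remainder.
  leading term z^2: no divisor's leading term divides it; move -z^2 to the remainder.
  leading term z: no divisor's leading term divides it; move -z to the remainder.
  leading term 1: no divisor's leading term divides it; move -1 to the remainder.
  remainder -2yz - 2y - z^2 - z - 1 ≠ 0; add h_4 = -2yz - 2y - z^2 - z - 1 to the basis.

S(f_2,h_3): lcm = xz. S = -2x - 2yz - y - z^2 + 2z.
  leading term x: subtract (1)·h_3 from -2x - 2yz - y - z^2 + 2z → -2yz - 2y - z^2 - z - 1
  leading term yz: subtract (1)·h_4 from -2yz - 2y - z^2 - z - 1 → 0
  remainder 0.

S(f_1,h_4): lcm = xyz. S = 2xz^2 + 2xz + 2x + 2yz + y.
  leading term xz^2: subtract (2z)·f_1 from 2xz^2 + 2xz + 2x + 2yz + y → 2x + 2yz + y + z^2 - 2z
  leading term x: subtract (-1)·h_3 from 2x + 2yz + y + z^2 - 2z → 2yz + 2y + z^2 + z + 1
  leading term yz: subtract (-1)·h_4 from 2yz + 2y + z^2 + z + 1 → 0
  remainder 0.

S(f_2,h_4): lcm = xyz. S = 2xy + 2xz^2 + 2xz + 2x - y^2 - yz.
  leading term xy: subtract (-y)·h_3 from 2xy + 2xz^2 + 2xz + 2x - y^2 - yz → 2xz^2 + 2xz + 2x + 2yz + y
  leading term xz^2: subtract (2z)·f_1 from 2xz^2 + 2xz + 2x + 2yz + y → 2x + 2yz + y + z^2 - 2z
  leading term x: subtract (-1)·h_3 from 2x + 2yz + y + z^2 - 2z → 2yz + 2y + z^2 + z + 1
  leading term yz: subtract (-1)·h_4 from 2yz + 2y + z^2 + z + 1 → 0
  remainder 0.

S(h_3,h_4): leading monomials are coprime, so the S-polynomial reduces to 0 (Buchberger's first criterion).
Every S-polynomial of the final basis reduces to 0, so we have a Gröbner basis.
Inter-reduce: drop elements whose leading term is divisible by another's, tail-reduce, and make monic.
Reduced Gröbner basis: {x + 2y + z + 2, yz + y - 2z^2 - 2z - 2}.
Label its elements g_1 = x + 2y + z + 2, g_2 = yz + y - 2z^2 - 2z - 2.

Reduce p = -xy - x - 2y^2 + 2y - 2z^2 + 2z modulo G:
  leading term xy: subtract (-y)·g_1 from -xy - x - 2y^2 + 2y - 2z^2 + 2z → -x + yz - y - 2z^2 + 2z
  leading term x: subtract (-1)·g_1 from -x + yz - y - 2z^2 + 2z → yz + y - 2z^2 - 2z + 2
  leading term yz: subtract (1)·g_2 from yz + y - 2z^2 - 2z + 2 → -1
  leading term 1: no divisor's leading term divides it; move -1 to the remainder.
  normal form = -1.
The normal form is nonzero, so p ∉ I. Since p minus its normal form lies in I, I + (p) = I + (r) where r = -1; decide whether this ideal is the whole ring.
Here r = -1 is a nonzero constant, hence a unit: 1 ∈ I + (p), the Gröbner basis of I + (p) is {1}, and the enlarged system has no common solution — adjoining p is inconsistent.

Adjoining -xy - x - 2y^2 + 2y - 2z^2 + 2z makes the ideal the whole ring: the system is inconsistent.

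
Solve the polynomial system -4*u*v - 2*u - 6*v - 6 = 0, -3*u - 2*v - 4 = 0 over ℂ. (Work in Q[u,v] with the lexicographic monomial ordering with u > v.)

Compute a lex Gröbner basis by Buchberger's algorithm.
f_1 = -4*u*v - 2*u - 6*v - 6, LT = u*v.
f_2 = -3*u - 2*v - 4, LT = u.

S(f_1,f_2): lcm = u*v. S = 1/2*u - 2/3*v**2 + 1/6*v + 3/2.
  leading term u: subtract (-1/6)·f_2 from 1/2*u - 2/3*v**2 + 1/6*v + 3/2 → -2/3*v**2 - 1/6*v + 5/6
  leading term v**2: no divisor's leading term divides it; move -2/3*v**2 to the remainder.
  leading term v: no divisor's leading term divides it; move -1/6*v to the remainder.
  leading term 1: no divisor's leading term divides it; move 5/6 to the remainder.
  remainder -2/3*v**2 - 1/6*v + 5/6 ≠ 0; add h_3 = -2/3*v**2 - 1/6*v + 5/6 to the basis.

The other S-polynomials (S(f_1,h_3), S(f_2,h_3)) all reduce to 0 modulo the current basis, so we have a Gröbner basis.
Inter-reduce: drop elements whose leading term is divisible by another's, tail-reduce, and make monic.
Reduced Gröbner basis: {u + 2/3*v + 4/3, v**2 + 1/4*v - 5/4}.

Elimination: the polynomial v**2 + 1/4*v - 5/4 lies in the elimination ideal for v, so v ∈ {-5/4, 1}. For each such v, the remaining basis elements (now univariate) give the rest of the solution.
  v = -5/4: the earlier basis element becomes u + 1/2 = 0, giving u = -1/2 — point (-1/2, -5/4).
  v = 1: the earlier basis element becomes u + 2 = 0, giving u = -2 — point (-2, 1).
Each listed point satisfies every original equation (direct substitution).
A lex Gröbner basis triangularizes the system, enabling back-substitution.

{(-1/2, -5/4), (-2, 1)}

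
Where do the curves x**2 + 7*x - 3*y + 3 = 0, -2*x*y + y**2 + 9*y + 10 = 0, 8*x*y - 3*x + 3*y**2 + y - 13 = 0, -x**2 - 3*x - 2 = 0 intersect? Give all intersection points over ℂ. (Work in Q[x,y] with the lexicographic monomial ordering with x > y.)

Compute a lex Gröbner basis by Buchberger's algorithm.
f_1 = x**2 + 7*x - 3*y + 3, LT = x**2.
f_2 = -2*x*y + y**2 + 9*y + 10, LT = x*y.
f_3 = 8*x*y - 3*x + 3*y**2 + y - 13, LT = x*y.
f_4 = -x**2 - 3*x - 2, LT = x**2.

S(f_1,f_2): lcm = x**2*y. S = 1/2*x*y**2 + 23/2*x*y + 5*x - 3*y**2 + 3*y.
  leading term x*y**2: subtract (-1/4*y)·f_2 from 1/2*x*y**2 + 23/2*x*y + 5*x - 3*y**2 + 3*y → 23/2*x*y + 5*x + 1/4*y**3 - 3/4*y**2 + 11/2*y
  leading term x*y: subtract (-23/4)·f_2 from 23/2*x*y + 5*x + 1/4*y**3 - 3/4*y**2 + 11/2*y → 5*x + 1/4*y**3 + 5*y**2 + 229/4*y + 115/2
  leading term x: no divisor's leading term divides it; move 5*x to the remainder.
  leading term y**3: no divisor's leading term divides it; move 1/4*y**3 to the remainder.
  leading term y**2: no divisor's leading term divides it; move 5*y**2 to the remainder.
  leading term y: no divisor's leading term divides it; move 229/4*y to the remainder.
  leading term 1: no divisor's leading term divides it; move 115/2 to the remainder.
  remainder 5*x + 1/4*y**3 + 5*y**2 + 229/4*y + 115/2 ≠ 0; add h_5 = 5*x + 1/4*y**3 + 5*y**2 + 229/4*y + 115/2 to the basis.

S(f_1,f_3): lcm = x**2*y. S = 3/8*x**2 - 3/8*x*y**2 + 55/8*x*y + 13/8*x - 3*y**2 + 3*y.
  leading term x**2: subtract (3/8)·f_1 from 3/8*x**2 - 3/8*x*y**2 + 55/8*x*y + 13/8*x - 3*y**2 + 3*y → -3/8*x*y**2 + 55/8*x*y - x - 3*y**2 + 33/8*y - 9/8
  leading term x*y**2: subtract (3/16*y)·f_2 from -3/8*x*y**2 + 55/8*x*y - x - 3*y**2 + 33/8*y - 9/8 → 55/8*x*y - x - 3/16*y**3 - 75/16*y**2 + 9/4*y - 9/8
  leading term x*y: subtract (-55/16)·f_2 from 55/8*x*y - x - 3/16*y**3 - 75/16*y**2 + 9/4*y - 9/8 → -x - 3/16*y**3 - 5/4*y**2 + 531/16*y + 133/4
  leading term x: subtract (-1/5)·h_5 from -x - 3/16*y**3 - 5/4*y**2 + 531/16*y + 133/4 → -11/80*y**3 - 1/4*y**2 + 3571/80*y + 179/4
  leading term y**3: no divisor's leading term divides it; move -11/80*y**3 to the remainder.
  leading term y**2: no divisor's leading term divides it; move -1/4*y**2 to the remainder.
  leading term y: no divisor's leading term divides it; move 3571/80*y to the remainder.
  leading term 1: no divisor's leading term divides it; move 179/4 to the remainder.
  remainder -11/80*y**3 - 1/4*y**2 + 3571/80*y + 179/4 ≠ 0; add h_6 = -11/80*y**3 - 1/4*y**2 + 3571/80*y + 179/4 to the basis.

S(f_1,f_4): lcm = x**2. S = 4*x - 3*y + 1.
  leading term x: subtract (4/5)·h_5 from 4*x - 3*y + 1 → -1/5*y**3 - 4*y**2 - 244/5*y - 45
  leading term y**3: subtract (16/11)·h_6 from -1/5*y**3 - 4*y**2 - 244/5*y - 45 → -40/11*y**2 - 1251/11*y - 1211/11
  leading term y**2: no divisor's leading term divides it; move -40/11*y**2 to the remainder.
  leading term y: no divisor's leading term divides it; move -1251/11*y to the remainder.
  leading term 1: no divisor's leading term divides it; move -1211/11 to the remainder.
  remainder -40/11*y**2 - 1251/11*y - 1211/11 ≠ 0; add h_7 = -40/11*y**2 - 1251/11*y - 1211/11 to the basis.

S(f_2,f_3): lcm = x*y. S = 3/8*x - 7/8*y**2 - 37/8*y - 27/8.
  leading term x: subtract (3/40)·h_5 from 3/8*x - 7/8*y**2 - 37/8*y - 27/8 → -3/160*y**3 - 5/4*y**2 - 1427/160*y - 123/16
  leading term y**3: subtract (3/22)·h_6 from -3/160*y**3 - 5/4*y**2 - 1427/160*y - 123/16 → -107/88*y**2 - 2641/176*y - 2427/176
  leading term y**2: subtract (107/320)·h_7 from -107/88*y**2 - 2641/176*y - 2427/176 → 7367/320*y + 7367/320
  leading term y: no divisor's leading term divides it; move 7367/320*y to the remainder.
  leading term 1: no divisor's leading term divides it; move 7367/320 to the remainder.
  remainder 7367/320*y + 7367/320 ≠ 0; add h_8 = 7367/320*y + 7367/320 to the basis.

The other S-polynomials (S(f_2,f_4), S(f_3,f_4), S(f_1,h_5), S(f_2,h_5), S(f_3,h_5), S(f_4,h_5), S(f_1,h_6), S(f_2,h_6), S(f_3,h_6), S(f_4,h_6), S(h_5,h_6), S(f_1,h_7), S(f_2,h_7), S(f_3,h_7), S(f_4,h_7), S(h_5,h_7), S(h_6,h_7), S(f_1,h_8), S(f_2,h_8), S(f_3,h_8), S(f_4,h_8), S(h_5,h_8), S(h_6,h_8), S(h_7,h_8)) all reduce to 0 modulo the current basis, so we have a Gröbner basis.
Inter-reduce: drop elements whose leading term is divisible by another's, tail-reduce, and make monic.
Reduced Gröbner basis: {x + 1, y + 1}.

The lex basis is triangular: the last element involves only y. Solving y + 1 = 0 gives y ∈ {-1}; substituting each value into the earlier elements determines the remaining variables.
  y = -1: the earlier basis element becomes x + 1 = 0, giving x = -1 — point (-1, -1).
Each listed point satisfies every original equation (direct substitution).

{(-1, -1)}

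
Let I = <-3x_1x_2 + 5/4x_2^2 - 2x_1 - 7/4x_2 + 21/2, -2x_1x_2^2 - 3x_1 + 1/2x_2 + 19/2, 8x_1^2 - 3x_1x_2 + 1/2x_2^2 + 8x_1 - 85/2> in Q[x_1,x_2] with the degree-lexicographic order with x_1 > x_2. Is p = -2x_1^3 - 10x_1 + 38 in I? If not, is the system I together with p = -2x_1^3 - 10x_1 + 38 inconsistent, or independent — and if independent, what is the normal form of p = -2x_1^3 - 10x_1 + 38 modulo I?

Adjoining -2x_1^3 - 10x_1 + 38 makes the ideal the whole ring: the system is inconsistent.

First compute the reduced Gröbner basis of I by Buchberger's algorithm.
f_1 = -3x_1x_2 + 5/4x_2^2 - 2x_1 - 7/4x_2 + 21/2, LT = x_1x_2.
f_2 = -2x_1x_2^2 - 3x_1 + 1/2x_2 + 19/2, LT = x_1x_2^2.
f_3 = 8x_1^2 - 3x_1x_2 + 1/2x_2^2 + 8x_1 - 85/2, LT = x_1^2.

S(f_1,f_2): lcm = x_1x_2^2. S = -5/12x_2^3 + 2/3x_1x_2 + 7/12x_2^2 - 3/2x_1 - 13/4x_2 + 19/4.
  leading term x_2^3: no divisor's leading term divides it; move -5/12x_2^3 to the remainder.
  leading term x_1x_2: subtract (-2/9)·f_1 from 2/3x_1x_2 + 7/12x_2^2 - 3/2x_1 - 13/4x_2 + 19/4 → 31/36x_2^2 - 35/18x_1 - 131/36x_2 + 85/12
  leading term x_2^2: no divisor's leading term divides it; move 31/36x_2^2 to the remainder.
  leading term x_1: no divisor's leading term divides it; move -35/18x_1 to the remainder.
  leading term x_2: no divisor's leading term divides it; move -131/36x_2 to the remainder.
  leading term 1: no divisor's leading term divides it; move 85/12 to the remainder.
  remainder -5/12x_2^3 + 31/36x_2^2 - 35/18x_1 - 131/36x_2 + 85/12 ≠ 0; add h_4 = -5/12x_2^3 + 31/36x_2^2 - 35/18x_1 - 131/36x_2 + 85/12 to the basis.

S(f_1,f_3): lcm = x_1^2x_2. S = -1/24x_1x_2^2 - 1/16x_2^3 + 2/3x_1^2 - 5/12x_1x_2 - 7/2x_1 + 85/16x_2.
  leading term x_1x_2^2: subtract (1/72x_2)·f_1 from -1/24x_1x_2^2 - 1/16x_2^3 + 2/3x_1^2 - 5/12x_1x_2 - 7/2x_1 + 85/16x_2 → -23/288x_2^3 + 2/3x_1^2 - 7/18x_1x_2 + 7/288x_2^2 - 7/2x_1 + 31/6x_2
  leading term x_2^3: subtract (23/120)·h_4 from -23/288x_2^3 + 2/3x_1^2 - 7/18x_1x_2 + 7/288x_2^2 - 7/2x_1 + 31/6x_2 → 2/3x_1^2 - 7/18x_1x_2 - 19/135x_2^2 - 1351/432x_1 + 25333/4320x_2 - 391/288
  leading term x_1^2: subtract (1/12)·f_3 from 2/3x_1^2 - 7/18x_1x_2 - 19/135x_2^2 - 1351/432x_1 + 25333/4320x_2 - 391/288 → -5/36x_1x_2 - 197/1080x_2^2 - 1639/432x_1 + 25333/4320x_2 + 629/288
  leading term x_1x_2: subtract (5/108)·f_1 from -5/36x_1x_2 - 197/1080x_2^2 - 1639/432x_1 + 25333/4320x_2 + 629/288 → -173/720x_2^2 - 533/144x_1 + 8561/1440x_2 + 163/96
  leading term x_2^2: no divisor's leading term divides it; move -173/720x_2^2 to the remainder.
  leading term x_1: no divisor's leading term divides it; move -533/144x_1 to the remainder.
  leading term x_2: no divisor's leading term divides it; move 8561/1440x_2 to the remainder.
  leading term 1: no divisor's leading term divides it; move 163/96 to the remainder.
  remainder -173/720x_2^2 - 533/144x_1 + 8561/1440x_2 + 163/96 ≠ 0; add h_5 = -173/720x_2^2 - 533/144x_1 + 8561/1440x_2 + 163/96 to the basis.

S(f_2,f_3): lcm = x_1^2x_2^2. S = 3/8x_1x_2^3 - 1/16x_2^4 - x_1x_2^2 + 3/2x_1^2 - 1/4x_1x_2 + 85/16x_2^2 - 19/4x_1.
  leading term x_1x_2^3: subtract (-1/8x_2^2)·f_1 from 3/8x_1x_2^3 - 1/16x_2^4 - x_1x_2^2 + 3/2x_1^2 - 1/4x_1x_2 + 85/16x_2^2 - 19/4x_1 → 3/32x_2^4 - 5/4x_1x_2^2 - 7/32x_2^3 + 3/2x_1^2 - 1/4x_1x_2 + 53/8x_2^2 - 19/4x_1
  leading term x_2^4: subtract (-9/40x_2)·h_4 from 3/32x_2^4 - 5/4x_1x_2^2 - 7/32x_2^3 + 3/2x_1^2 - 1/4x_1x_2 + 53/8x_2^2 - 19/4x_1 → -5/4x_1x_2^2 - 1/40x_2^3 + 3/2x_1^2 - 11/16x_1x_2 + 929/160x_2^2 - 19/4x_1 + 51/32x_2
  leading term x_1x_2^2: subtract (5/12x_2)·f_1 from -5/4x_1x_2^2 - 1/40x_2^3 + 3/2x_1^2 - 11/16x_1x_2 + 929/160x_2^2 - 19/4x_1 + 51/32x_2 → -131/240x_2^3 + 3/2x_1^2 + 7/48x_1x_2 + 3137/480x_2^2 - 19/4x_1 - 89/32x_2
  leading term x_2^3: subtract (131/100)·h_4 from -131/240x_2^3 + 3/2x_1^2 + 7/48x_1x_2 + 3137/480x_2^2 - 19/4x_1 - 89/32x_2 → 3/2x_1^2 + 7/48x_1x_2 + 38933/7200x_2^2 - 793/360x_1 + 14297/7200x_2 - 2227/240
  leading term x_1^2: subtract (3/16)·f_3 from 3/2x_1^2 + 7/48x_1x_2 + 38933/7200x_2^2 - 793/360x_1 + 14297/7200x_2 - 2227/240 → 17/24x_1x_2 + 19129/3600x_2^2 - 1333/360x_1 + 14297/7200x_2 - 629/480
  leading term x_1x_2: subtract (-17/72)·f_1 from 17/24x_1x_2 + 19129/3600x_2^2 - 1333/360x_1 + 14297/7200x_2 - 629/480 → 4487/800x_2^2 - 167/40x_1 + 629/400x_2 + 187/160
  leading term x_2^2: subtract (-40383/1730)·h_5 from 4487/800x_2^2 - 167/40x_1 + 629/400x_2 + 187/160 → -501427/5536x_1 + 1553939/11072x_2 + 451769/11072
  leading term x_1: no divisor's leading term divides it; move -501427/5536x_1 to the remainder.
  leading term x_2: no divisor's leading term divides it; move 1553939/11072x_2 to the remainder.
  leading term 1: no divisor's leading term divides it; move 451769/11072 to the remainder.
  remainder -501427/5536x_1 + 1553939/11072x_2 + 451769/11072 ≠ 0; add h_6 = -501427/5536x_1 + 1553939/11072x_2 + 451769/11072 to the basis.

S(f_1,h_4): lcm = x_1x_2^3. S = -5/12x_2^4 + 41/15x_1x_2^2 + 7/12x_2^3 - 14/3x_1^2 - 131/15x_1x_2 - 7/2x_2^2 + 17x_1.
  leading term x_2^4: subtract (x_2)·h_4 from -5/12x_2^4 + 41/15x_1x_2^2 + 7/12x_2^3 - 14/3x_1^2 - 131/15x_1x_2 - 7/2x_2^2 + 17x_1 → 41/15x_1x_2^2 - 5/18x_2^3 - 14/3x_1^2 - 611/90x_1x_2 + 5/36x_2^2 + 17x_1 - 85/12x_2
  leading term x_1x_2^2: subtract (-41/45x_2)·f_1 from 41/15x_1x_2^2 - 5/18x_2^3 - 14/3x_1^2 - 611/90x_1x_2 + 5/36x_2^2 + 17x_1 - 85/12x_2 → 31/36x_2^3 - 14/3x_1^2 - 155/18x_1x_2 - 131/90x_2^2 + 17x_1 + 149/60x_2
  leading term x_2^3: subtract (-31/15)·h_4 from 31/36x_2^3 - 14/3x_1^2 - 155/18x_1x_2 - 131/90x_2^2 + 17x_1 + 149/60x_2 → -14/3x_1^2 - 155/18x_1x_2 + 35/108x_2^2 + 701/54x_1 - 136/27x_2 + 527/36
  leading term x_1^2: subtract (-7/12)·f_3 from -14/3x_1^2 - 155/18x_1x_2 + 35/108x_2^2 + 701/54x_1 - 136/27x_2 + 527/36 → -373/36x_1x_2 + 133/216x_2^2 + 953/54x_1 - 136/27x_2 - 731/72
  leading term x_1x_2: subtract (373/108)·f_1 from -373/36x_1x_2 + 133/216x_2^2 + 953/54x_1 - 136/27x_2 - 731/72 → -533/144x_2^2 + 221/9x_1 + 145/144x_2 - 557/12
  leading term x_2^2: subtract (2665/173)·h_5 from -533/144x_2^2 + 221/9x_1 + 145/144x_2 - 557/12 → 225797/2768x_1 - 501427/5536x_2 - 401761/5536
  leading term x_1: subtract (-451594/501427)·h_6 from 225797/2768x_1 - 501427/5536x_2 - 401761/5536 → 287415399/8022832x_2 - 287415399/8022832
  leading term x_2: no divisor's leading term divides it; move 287415399/8022832x_2 to the remainder.
  leading term 1: no divisor's leading term divides it; move -287415399/8022832 to the remainder.
  remainder 287415399/8022832x_2 - 287415399/8022832 ≠ 0; add h_7 = 287415399/8022832x_2 - 287415399/8022832 to the basis.

The other S-polynomials (S(f_2,h_4), S(f_3,h_4), S(f_1,h_5), S(f_2,h_5), S(f_3,h_5), S(h_4,h_5), S(f_1,h_6), S(f_2,h_6), S(f_3,h_6), S(h_4,h_6), S(h_5,h_6), S(f_1,h_7), S(f_2,h_7), S(f_3,h_7), S(h_4,h_7), S(h_5,h_7), S(h_6,h_7)) all reduce to 0 modulo the current basis, so we have a Gröbner basis.
Inter-reduce: drop elements whose leading term is divisible by another's, tail-reduce, and make monic.
Reduced Gröbner basis: {x_1 - 2, x_2 - 1}.
Label its elements g_1 = x_1 - 2, g_2 = x_2 - 1.

Reduce p = -2x_1^3 - 10x_1 + 38 modulo G:
  leading term x_1^3: subtract (-2x_1^2)·g_1 from -2x_1^3 - 10x_1 + 38 → -4x_1^2 - 10x_1 + 38
  leading term x_1^2: subtract (-4x_1)·g_1 from -4x_1^2 - 10x_1 + 38 → -18x_1 + 38
  leading term x_1: subtract (-18)·g_1 from -18x_1 + 38 → 2
  leading term 1: no divisor's leading term divides it; move 2 to the remainder.
  normal form = 2.
The normal form is nonzero, so p ∉ I. Since p minus its normal form lies in I, I + (p) = I + (r) where r = 2; decide whether this ideal is the whole ring.
Here r = 2 is a nonzero constant, hence a unit: 1 ∈ I + (p), the Gröbner basis of I + (p) is {1}, and the enlarged system has no common solution — adjoining p is inconsistent.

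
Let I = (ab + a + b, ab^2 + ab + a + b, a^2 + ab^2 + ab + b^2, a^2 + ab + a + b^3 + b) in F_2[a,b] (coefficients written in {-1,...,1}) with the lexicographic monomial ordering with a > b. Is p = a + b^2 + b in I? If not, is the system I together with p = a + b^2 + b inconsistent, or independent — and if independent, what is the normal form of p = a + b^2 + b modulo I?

a + b^2 + b lies in I (it reduces to 0).

First compute the reduced Gröbner basis of I by Buchberger's algorithm.
f_1 = ab + a + b, LT = ab.
f_2 = ab^2 + ab + a + b, LT = ab^2.
f_3 = a^2 + ab^2 + ab + b^2, LT = a^2.
f_4 = a^2 + ab + a + b^3 + b, LT = a^2.

S(f_1,f_2): lcm = ab^2. S = a + b^2 + b.
  leading term a: no divisor's leading term divides it; move a to the remainder.
  leading term b^2: no divisor's leading term divides it; move b^2 to the remainder.
  leading term b: no divisor's leading term divides it; move b to the remainder.
  remainder a + b^2 + b ≠ 0; add h_5 = a + b^2 + b to the basis.

S(f_1,f_3): lcm = a^2b. S = a^2 + ab^3 + ab^2 + ab + b^3.
  leading term a^2: subtract (1)·f_3 from a^2 + ab^3 + ab^2 + ab + b^3 → ab^3 + b^3 + b^2
  leading term ab^3: subtract (b^2)·f_1 from ab^3 + b^3 + b^2 → ab^2 + b^2
  leading term ab^2: subtract (b)·f_1 from ab^2 + b^2 → ab
  leading term ab: subtract (1)·f_1 from ab → a + b
  leading term a: subtract (1)·h_5 from a + b → b^2
  leading term b^2: no divisor's leading term divides it; move b^2 to the remainder.
  remainder b^2 ≠ 0; add h_6 = b^2 to the basis.

The other S-polynomials (S(f_1,f_4), S(f_2,f_3), S(f_2,f_4), S(f_3,f_4), S(f_1,h_5), S(f_2,h_5), S(f_3,h_5), S(f_4,h_5), S(f_1,h_6), S(f_2,h_6), S(f_3,h_6), S(f_4,h_6), S(h_5,h_6)) all reduce to 0 modulo the current basis, so we have a Gröbner basis.
Inter-reduce: drop elements whose leading term is divisible by another's, tail-reduce, and make monic.
Reduced Gröbner basis: {a + b, b^2}.
Label its elements g_1 = a + b, g_2 = b^2.

Reduce p = a + b^2 + b modulo G:
  leading term a: subtract (1)·g_1 from a + b^2 + b → b^2
  leading term b^2: subtract (1)·g_2 from b^2 → 0
  normal form = 0.
Since the normal form is 0, p ∈ I.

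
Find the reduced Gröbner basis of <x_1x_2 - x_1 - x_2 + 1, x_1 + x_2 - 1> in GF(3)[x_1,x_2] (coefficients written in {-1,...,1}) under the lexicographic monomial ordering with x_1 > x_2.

G = {x_1 + x_2 - 1, x_2^2 - x_2}

f_1 = x_1x_2 - x_1 - x_2 + 1, LT = x_1x_2.
f_2 = x_1 + x_2 - 1, LT = x_1.

S(f_1,f_2): lcm = x_1x_2. S = -x_1 - x_2^2 + 1.
  reduce S modulo (f_1, f_2):
  remainder -x_2^2 + x_2 ≠ 0; add g_3 = -x_2^2 + x_2 to the basis.

The other S-polynomials (S(f_1,g_3), S(f_2,g_3)) all reduce to 0 modulo the current basis, so we have a Gröbner basis.
Inter-reduce: drop elements whose leading term is divisible by another's, tail-reduce, and make monic.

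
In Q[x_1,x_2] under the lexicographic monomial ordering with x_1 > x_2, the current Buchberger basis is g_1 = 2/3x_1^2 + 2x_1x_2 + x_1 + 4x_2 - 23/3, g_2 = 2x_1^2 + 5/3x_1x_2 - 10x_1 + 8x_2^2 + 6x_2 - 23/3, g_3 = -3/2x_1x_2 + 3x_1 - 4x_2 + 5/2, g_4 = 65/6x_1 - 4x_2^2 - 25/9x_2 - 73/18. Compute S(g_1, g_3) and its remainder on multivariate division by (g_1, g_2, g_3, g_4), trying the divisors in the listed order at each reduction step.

lcm(LM(g_1), LM(g_3)) = x_1^2x_2.
S = (lcm/LT(g_1))·g_1 − (lcm/LT(g_3))·g_3 = 2x_1^2 + 3x_1x_2^2 - 7/6x_1x_2 + 5/3x_1 + 6x_2^2 - 23/2x_2.
Reduce S modulo (g_1, g_2, g_3, g_4) in that order:
  leading term x_1^2: subtract (3)·g_1 from 2x_1^2 + 3x_1x_2^2 - 7/6x_1x_2 + 5/3x_1 + 6x_2^2 - 23/2x_2 → 3x_1x_2^2 - 43/6x_1x_2 - 4/3x_1 + 6x_2^2 - 47/2x_2 + 23
  leading term x_1x_2^2: subtract (-2x_2)·g_3 from 3x_1x_2^2 - 43/6x_1x_2 - 4/3x_1 + 6x_2^2 - 47/2x_2 + 23 → -7/6x_1x_2 - 4/3x_1 - 2x_2^2 - 37/2x_2 + 23
  leading term x_1x_2: subtract (7/9)·g_3 from -7/6x_1x_2 - 4/3x_1 - 2x_2^2 - 37/2x_2 + 23 → -11/3x_1 - 2x_2^2 - 277/18x_2 + 379/18
  leading term x_1: subtract (-22/65)·g_4 from -11/3x_1 - 2x_2^2 - 277/18x_2 + 379/18 → -218/65x_2^2 - 3821/234x_2 + 23029/1170
  leading term x_2^2: no divisor's leading term divides it; move -218/65x_2^2 to the remainder.
  leading term x_2: no divisor's leading term divides it; move -3821/234x_2 to the remainder.
  leading term 1: no divisor's leading term divides it; move 23029/1170 to the remainder.
The remainder -218/65x_2^2 - 3821/234x_2 + 23029/1170 is nonzero, so it would be added as the next basis element.

S(g_1, g_3) = 2x_1^2 + 3x_1x_2^2 - 7/6x_1x_2 + 5/3x_1 + 6x_2^2 - 23/2x_2; remainder on division = -218/65x_2^2 - 3821/234x_2 + 23029/1170.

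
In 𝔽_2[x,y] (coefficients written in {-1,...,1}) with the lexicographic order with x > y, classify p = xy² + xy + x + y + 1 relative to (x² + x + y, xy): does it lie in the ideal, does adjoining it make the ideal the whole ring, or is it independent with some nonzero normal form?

First compute the reduced Gröbner basis of I by Buchberger's algorithm.
f_1 = x² + x + y, LT = x².
f_2 = xy, LT = xy.

S(f_1,f_2): lcm = x²y. S = xy + y².
  leading term xy: subtract (1)·f_2 from xy + y² → y²
  leading term y²: no divisor's leading term divides it; move y² to the remainder.
  remainder y² ≠ 0; add h_3 = y² to the basis.

The other S-polynomials (S(f_1,h_3), S(f_2,h_3)) all reduce to 0 modulo the current basis, so we have a Gröbner basis.
Inter-reduce: drop elements whose leading term is divisible by another's, tail-reduce, and make monic.
Reduced Gröbner basis: {x² + x + y, xy, y²}.
Label its elements g_1 = x² + x + y, g_2 = xy, g_3 = y².

Reduce p = xy² + xy + x + y + 1 modulo G:
  leading term xy²: subtract (y)·g_2 from xy² + xy + x + y + 1 → xy + x + y + 1
  leading term xy: subtract (1)·g_2 from xy + x + y + 1 → x + y + 1
  leading term x: no divisor's leading term divides it; move x to the remainder.
  leading term y: no divisor's leading term divides it; move y to the remainder.
  leading term 1: no divisor's leading term divides it; move 1 to the remainder.
  normal form = x + y + 1.
The normal form is nonzero, so p ∉ I. Since p minus its normal form lies in I, I + (p) = I + (r) where r = x + y + 1; decide whether this ideal is the whole ring.
Run Buchberger on G together with r (pairs among the g_i already reduce to 0 since G is a Gröbner basis):
g_1 = x² + x + y, LT = x².
g_2 = xy, LT = xy.
g_3 = y², LT = y².
r = x + y + 1, LT = x.

S(g_1,r): lcm = x². S = xy + y.
  leading term xy: subtract (1)·g_2 from xy + y → y
  leading term y: no divisor's leading term divides it; move y to the remainder.
  remainder y ≠ 0; add m_5 = y to the basis.

The other S-polynomials (S(g_1,g_2), S(g_1,g_3), S(g_2,g_3), S(g_2,r), S(g_3,r), S(g_1,m_5), S(g_2,m_5), S(g_3,m_5), S(r,m_5)) all reduce to 0 modulo the current basis, so we have a Gröbner basis.
Inter-reduce: drop elements whose leading term is divisible by another's, tail-reduce, and make monic.
Reduced Gröbner basis: {x + 1, y}.
The reduced Gröbner basis of I + (p) is {x + 1, y} ≠ {1}, a proper ideal, so the enlarged system stays consistent: p is independent of I, with normal form x + y + 1.

xy² + xy + x + y + 1 is independent of I; its normal form modulo I is x + y + 1.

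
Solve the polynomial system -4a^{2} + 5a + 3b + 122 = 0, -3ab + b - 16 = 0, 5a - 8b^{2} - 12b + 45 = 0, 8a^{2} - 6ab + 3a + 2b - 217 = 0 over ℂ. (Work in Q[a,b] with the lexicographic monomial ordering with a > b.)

{(-5, 1)}

Compute a lex Gröbner basis by Buchberger's algorithm.
f_1 = -4a^{2} + 5a + 3b + 122, LT = a^{2}.
f_2 = -3ab + b - 16, LT = ab.
f_3 = 5a - 8b^{2} - 12b + 45, LT = a.
f_4 = 8a^{2} - 6ab + 3a + 2b - 217, LT = a^{2}.

S(f_1,f_2): lcm = a^{2}b. S = -\tfrac{11}{12}ab - \tfrac{16}{3}a - \tfrac{3}{4}b^{2} - \tfrac{61}{2}b.
  leading term ab: subtract (\tfrac{11}{36})·f_2 from -\tfrac{11}{12}ab - \tfrac{16}{3}a - \tfrac{3}{4}b^{2} - \tfrac{61}{2}b → -\tfrac{16}{3}a - \tfrac{3}{4}b^{2} - \tfrac{1109}{36}b + \tfrac{44}{9}
  leading term a: subtract (-\tfrac{16}{15})·f_3 from -\tfrac{16}{3}a - \tfrac{3}{4}b^{2} - \tfrac{1109}{36}b + \tfrac{44}{9} → -\tfrac{557}{60}b^{2} - \tfrac{7849}{180}b + \tfrac{476}{9}
  leading term b^{2}: no divisor's leading term divides it; move -\tfrac{557}{60}b^{2} to the remainder.
  leading term b: no divisor's leading term divides it; move -\tfrac{7849}{180}b to the remainder.
  leading term 1: no divisor's leading term divides it; move \tfrac{476}{9} to the remainder.
  remainder -\tfrac{557}{60}b^{2} - \tfrac{7849}{180}b + \tfrac{476}{9} ≠ 0; add h_5 = -\tfrac{557}{60}b^{2} - \tfrac{7849}{180}b + \tfrac{476}{9} to the basis.

S(f_1,f_3): lcm = a^{2}. S = \tfrac{8}{5}ab^{2} + \tfrac{12}{5}ab - \tfrac{41}{4}a - \tfrac{3}{4}b - \tfrac{61}{2}.
  leading term ab^{2}: subtract (-\tfrac{8}{15}b)·f_2 from \tfrac{8}{5}ab^{2} + \tfrac{12}{5}ab - \tfrac{41}{4}a - \tfrac{3}{4}b - \tfrac{61}{2} → \tfrac{12}{5}ab - \tfrac{41}{4}a + \tfrac{8}{15}b^{2} - \tfrac{557}{60}b - \tfrac{61}{2}
  leading term ab: subtract (-\tfrac{4}{5})·f_2 from \tfrac{12}{5}ab - \tfrac{41}{4}a + \tfrac{8}{15}b^{2} - \tfrac{557}{60}b - \tfrac{61}{2} → -\tfrac{41}{4}a + \tfrac{8}{15}b^{2} - \tfrac{509}{60}b - \tfrac{433}{10}
  leading term a: subtract (-\tfrac{41}{20})·f_3 from -\tfrac{41}{4}a + \tfrac{8}{15}b^{2} - \tfrac{509}{60}b - \tfrac{433}{10} → -\tfrac{238}{15}b^{2} - \tfrac{397}{12}b + \tfrac{979}{20}
  leading term b^{2}: subtract (\tfrac{952}{557})·h_5 from -\tfrac{238}{15}b^{2} - \tfrac{397}{12}b + \tfrac{979}{20} → \tfrac{4155313}{100260}b - \tfrac{4155313}{100260}
  leading term b: no divisor's leading term divides it; move \tfrac{4155313}{100260}b to the remainder.
  leading term 1: no divisor's leading term divides it; move -\tfrac{4155313}{100260} to the remainder.
  remainder \tfrac{4155313}{100260}b - \tfrac{4155313}{100260} ≠ 0; add h_6 = \tfrac{4155313}{100260}b - \tfrac{4155313}{100260} to the basis.

The other S-polynomials (S(f_1,f_4), S(f_2,f_3), S(f_2,f_4), S(f_3,f_4), S(f_1,h_5), S(f_2,h_5), S(f_3,h_5), S(f_4,h_5), S(f_1,h_6), S(f_2,h_6), S(f_3,h_6), S(f_4,h_6), S(h_5,h_6)) all reduce to 0 modulo the current basis, so we have a Gröbner basis.
Inter-reduce: drop elements whose leading term is divisible by another's, tail-reduce, and make monic.
Reduced Gröbner basis: {a + 5, b - 1}.

A lex Gröbner basis eliminates variables successively. Here b - 1 depends only on b, with roots {1}; lifting each root through the earlier basis elements recovers the full solutions.
  b = 1: the earlier basis element becomes a + 5 = 0, giving a = -5 — point (-5, 1).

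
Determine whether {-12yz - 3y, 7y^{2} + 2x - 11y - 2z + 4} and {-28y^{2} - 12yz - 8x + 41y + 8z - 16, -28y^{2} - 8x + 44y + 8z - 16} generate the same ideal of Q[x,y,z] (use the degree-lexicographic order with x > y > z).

Two ideals are equal iff their reduced Gröbner bases coincide (the reduced basis is unique for a fixed ordering).
Buchberger on the first generating set:
f_1 = -12yz - 3y, LT = yz.
f_2 = 7y^{2} + 2x - 11y - 2z + 4, LT = y^{2}.

S(f_1,f_2): lcm = y^{2}z. S = -\tfrac{2}{7}xz + \tfrac{1}{4}y^{2} + \tfrac{11}{7}yz + \tfrac{2}{7}z^{2} - \tfrac{4}{7}z.
  leading term xz: no divisor's leading term divides it; move -\tfrac{2}{7}xz to the remainder.
  leading term y^{2}: subtract (\tfrac{1}{28})·f_2 from \tfrac{1}{4}y^{2} + \tfrac{11}{7}yz + \tfrac{2}{7}z^{2} - \tfrac{4}{7}z → \tfrac{11}{7}yz + \tfrac{2}{7}z^{2} - \tfrac{1}{14}x + \tfrac{11}{28}y - \tfrac{1}{2}z - \tfrac{1}{7}
  leading term yz: subtract (-\tfrac{11}{84})·f_1 from \tfrac{11}{7}yz + \tfrac{2}{7}z^{2} - \tfrac{1}{14}x + \tfrac{11}{28}y - \tfrac{1}{2}z - \tfrac{1}{7} → \tfrac{2}{7}z^{2} - \tfrac{1}{14}x - \tfrac{1}{2}z - \tfrac{1}{7}
  leading term z^{2}: no divisor's leading term divides it; move \tfrac{2}{7}z^{2} to the remainder.
  leading term x: no divisor's leading term divides it; move -\tfrac{1}{14}x to the remainder.
  leading term z: no divisor's leading term divides it; move -\tfrac{1}{2}z to the remainder.
  leading term 1: no divisor's leading term divides it; move -\tfrac{1}{7} to the remainder.
  remainder -\tfrac{2}{7}xz + \tfrac{2}{7}z^{2} - \tfrac{1}{14}x - \tfrac{1}{2}z - \tfrac{1}{7} ≠ 0; add g_3 = -\tfrac{2}{7}xz + \tfrac{2}{7}z^{2} - \tfrac{1}{14}x - \tfrac{1}{2}z - \tfrac{1}{7} to the basis.

The other S-polynomials (S(f_1,g_3), S(f_2,g_3)) all reduce to 0 modulo the current basis, so we have a Gröbner basis.
Inter-reduce: drop elements whose leading term is divisible by another's, tail-reduce, and make monic.
Reduced Gröbner basis: {xz - z^{2} + \tfrac{1}{4}x + \tfrac{7}{4}z + \tfrac{1}{2}, y^{2} + \tfrac{2}{7}x - \tfrac{11}{7}y - \tfrac{2}{7}z + \tfrac{4}{7}, yz + \tfrac{1}{4}y}.

Buchberger on the second generating set:
h_1 = -28y^{2} - 12yz - 8x + 41y + 8z - 16, LT = y^{2}.
h_2 = -28y^{2} - 8x + 44y + 8z - 16, LT = y^{2}.

S(h_1,h_2): lcm = y^{2}. S = \tfrac{3}{7}yz + \tfrac{3}{28}y.
  leading term yz: no divisor's leading term divides it; move \tfrac{3}{7}yz to the remainder.
  leading term y: no divisor's leading term divides it; move \tfrac{3}{28}y to the remainder.
  remainder \tfrac{3}{7}yz + \tfrac{3}{28}y ≠ 0; add k_3 = \tfrac{3}{7}yz + \tfrac{3}{28}y to the basis.

S(h_1,k_3): lcm = y^{2}z. S = \tfrac{3}{7}yz^{2} + \tfrac{2}{7}xz - \tfrac{1}{4}y^{2} - \tfrac{41}{28}yz - \tfrac{2}{7}z^{2} + \tfrac{4}{7}z.
  leading term yz^{2}: subtract (z)·k_3 from \tfrac{3}{7}yz^{2} + \tfrac{2}{7}xz - \tfrac{1}{4}y^{2} - \tfrac{41}{28}yz - \tfrac{2}{7}z^{2} + \tfrac{4}{7}z → \tfrac{2}{7}xz - \tfrac{1}{4}y^{2} - \tfrac{11}{7}yz - \tfrac{2}{7}z^{2} + \tfrac{4}{7}z
  leading term xz: no divisor's leading term divides it; move \tfrac{2}{7}xz to the remainder.
  leading term y^{2}: subtract (\tfrac{1}{112})·h_1 from -\tfrac{1}{4}y^{2} - \tfrac{11}{7}yz - \tfrac{2}{7}z^{2} + \tfrac{4}{7}z → -\tfrac{41}{28}yz - \tfrac{2}{7}z^{2} + \tfrac{1}{14}x - \tfrac{41}{112}y + \tfrac{1}{2}z + \tfrac{1}{7}
  leading term yz: subtract (-\tfrac{41}{12})·k_3 from -\tfrac{41}{28}yz - \tfrac{2}{7}z^{2} + \tfrac{1}{14}x - \tfrac{41}{112}y + \tfrac{1}{2}z + \tfrac{1}{7} → -\tfrac{2}{7}z^{2} + \tfrac{1}{14}x + \tfrac{1}{2}z + \tfrac{1}{7}
  leading term z^{2}: no divisor's leading term divides it; move -\tfrac{2}{7}z^{2} to the remainder.
  leading term x: no divisor's leading term divides it; move \tfrac{1}{14}x to the remainder.
  leading term z: no divisor's leading term divides it; move \tfrac{1}{2}z to the remainder.
  leading term 1: no divisor's leading term divides it; move \tfrac{1}{7} to the remainder.
  remainder \tfrac{2}{7}xz - \tfrac{2}{7}z^{2} + \tfrac{1}{14}x + \tfrac{1}{2}z + \tfrac{1}{7} ≠ 0; add k_4 = \tfrac{2}{7}xz - \tfrac{2}{7}z^{2} + \tfrac{1}{14}x + \tfrac{1}{2}z + \tfrac{1}{7} to the basis.

The other S-polynomials (S(h_2,k_3), S(h_1,k_4), S(h_2,k_4), S(k_3,k_4)) all reduce to 0 modulo the current basis, so we have a Gröbner basis.
Inter-reduce: drop elements whose leading term is divisible by another's, tail-reduce, and make monic.
Reduced Gröbner basis: {xz - z^{2} + \tfrac{1}{4}x + \tfrac{7}{4}z + \tfrac{1}{2}, y^{2} + \tfrac{2}{7}x - \tfrac{11}{7}y - \tfrac{2}{7}z + \tfrac{4}{7}, yz + \tfrac{1}{4}y}.

Same reduced basis, so the two generating sets span the same ideal.

Yes, the ideals are equal.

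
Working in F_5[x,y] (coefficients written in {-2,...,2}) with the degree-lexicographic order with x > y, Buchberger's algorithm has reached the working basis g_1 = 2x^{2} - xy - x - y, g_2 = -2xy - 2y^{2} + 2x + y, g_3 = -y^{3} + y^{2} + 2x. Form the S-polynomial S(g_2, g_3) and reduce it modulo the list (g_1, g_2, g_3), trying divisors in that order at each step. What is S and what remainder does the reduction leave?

S(g_2, g_3) = y^{4} + 2y^{3} + 2x^{2}; remainder on division = 0.

lcm(LM(g_2), LM(g_3)) = xy^{3}.
S = (lcm/LT(g_2))·g_2 − (lcm/LT(g_3))·g_3 = y^{4} + 2y^{3} + 2x^{2}.
Reduce S modulo (g_1, g_2, g_3) in that order:
  leading term y^{4}: subtract (-y)·g_3 from y^{4} + 2y^{3} + 2x^{2} → -2y^{3} + 2x^{2} + 2xy
  leading term y^{3}: subtract (2)·g_3 from -2y^{3} + 2x^{2} + 2xy → 2x^{2} + 2xy - 2y^{2} + x
  leading term x^{2}: subtract (1)·g_1 from 2x^{2} + 2xy - 2y^{2} + x → -2xy - 2y^{2} + 2x + y
  leading term xy: subtract (1)·g_2 from -2xy - 2y^{2} + 2x + y → 0
The remainder is 0, so this S-polynomial contributes no new basis element.
This is the inner loop of Buchberger's algorithm — each nonzero remainder becomes a new basis element.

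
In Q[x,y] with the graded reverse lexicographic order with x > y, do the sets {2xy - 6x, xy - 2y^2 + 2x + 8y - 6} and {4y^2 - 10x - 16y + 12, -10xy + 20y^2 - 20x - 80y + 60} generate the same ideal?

For a fixed monomial order, each ideal has a unique reduced Gröbner basis; comparing bases decides equality.
Buchberger on the first generating set:
f_1 = 2xy - 6x, LT = xy.
f_2 = xy - 2y^2 + 2x + 8y - 6, LT = xy.

S(f_1,f_2): lcm = xy. S = 2y^2 - 5x - 8y + 6.
  reduce S modulo (f_1, f_2):
  remainder 2y^2 - 5x - 8y + 6 ≠ 0; add g_3 = 2y^2 - 5x - 8y + 6 to the basis.

S(f_1,g_3): lcm = xy^2. S = 5/2x^2 + xy - 3x.
  reduce S modulo (f_1, f_2, g_3):
  remainder 5/2x^2 ≠ 0; add g_4 = 5/2x^2 to the basis.

The other S-polynomials (S(f_2,g_3), S(f_1,g_4), S(f_2,g_4), S(g_3,g_4)) all reduce to 0 modulo the current basis, so we have a Gröbner basis.
Inter-reduce: drop elements whose leading term is divisible by another's, tail-reduce, and make monic.
Reduced Gröbner basis: {x^2, xy - 3x, y^2 - 5/2x - 4y + 3}.

Buchberger on the second generating set:
h_1 = 4y^2 - 10x - 16y + 12, LT = y^2.
h_2 = -10xy + 20y^2 - 20x - 80y + 60, LT = xy.

S(h_1,h_2): lcm = xy^2. S = 2y^3 - 5/2x^2 - 6xy - 8y^2 + 3x + 6y.
  reduce S modulo (h_1, h_2):
  remainder -5/2x^2 ≠ 0; add k_3 = -5/2x^2 to the basis.

The other S-polynomials (S(h_1,k_3), S(h_2,k_3)) all reduce to 0 modulo the current basis, so we have a Gröbner basis.
Inter-reduce: drop elements whose leading term is divisible by another's, tail-reduce, and make monic.
Reduced Gröbner basis: {x^2, xy - 3x, y^2 - 5/2x - 4y + 3}.

These coincide, so the ideals are equal.

Yes, the ideals are equal.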